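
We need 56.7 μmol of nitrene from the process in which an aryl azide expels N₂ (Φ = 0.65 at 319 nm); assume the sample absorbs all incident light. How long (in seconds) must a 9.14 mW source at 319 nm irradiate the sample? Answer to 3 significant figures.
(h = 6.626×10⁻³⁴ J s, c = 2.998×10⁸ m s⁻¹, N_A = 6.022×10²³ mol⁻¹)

t ≈ 3580 s

Product: 56.7 μmol = 5.67×10⁻⁵ mol.
Photons that must be absorbed: 5.67×10⁻⁵ / 0.65 = 8.723×10⁻⁵ mol.
Photon energy: hc/λ = 6.227×10⁻¹⁹ J; per mole, 3.750×10⁵ J mol⁻¹.
Energy required: 8.723×10⁻⁵ × 3.750×10⁵ = 32.71 J.
Time: 32.71 J / 0.00914 W = 3580 s.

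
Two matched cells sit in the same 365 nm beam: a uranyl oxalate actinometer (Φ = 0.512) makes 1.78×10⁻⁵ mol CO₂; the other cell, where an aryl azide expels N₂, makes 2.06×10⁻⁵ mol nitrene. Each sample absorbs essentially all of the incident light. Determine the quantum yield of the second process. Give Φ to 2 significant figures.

Φ = 0.59

Photons absorbed by the actinometer: 1.78×10⁻⁵ / 0.512 = 3.477×10⁻⁵ mol.
Φ(unknown) = 2.06×10⁻⁵ / 3.477×10⁻⁵ = 0.59.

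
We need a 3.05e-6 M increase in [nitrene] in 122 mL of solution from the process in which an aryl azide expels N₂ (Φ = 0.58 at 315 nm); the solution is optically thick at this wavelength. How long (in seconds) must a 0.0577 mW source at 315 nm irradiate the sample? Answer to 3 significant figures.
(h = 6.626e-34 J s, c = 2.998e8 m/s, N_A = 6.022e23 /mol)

t ≈ 4220 s

Product: (3.05e-6 M)(0.122 L) = 3.721e-7 mol.
Photons that must be absorbed: 3.721e-7 / 0.58 = 6.416e-7 mol.
Photon energy: hc/λ = 6.306e-19 J; per mole, 3.797e5 J mol⁻¹.
Energy required: 6.416e-7 × 3.797e5 = 0.2436 J.
Time: 0.2436 J / 5.77e-05 W = 4220 s.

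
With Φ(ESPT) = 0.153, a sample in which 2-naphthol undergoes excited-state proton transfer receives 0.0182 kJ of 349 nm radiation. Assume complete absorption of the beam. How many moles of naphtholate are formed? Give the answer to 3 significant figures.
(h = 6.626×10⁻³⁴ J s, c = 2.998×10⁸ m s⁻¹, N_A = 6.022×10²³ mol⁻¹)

8.12×10⁻⁶ mol

Photon energy at 349 nm: hc/λ = (6.626×10⁻³⁴)(2.998×10⁸)/(349×10⁻⁹) = 5.692×10⁻¹⁹ J.
Incident energy: 0.0182 kJ = 18.2 J.
Photons incident: 18.2 / 5.692×10⁻¹⁹ = 3.197×10¹⁹, i.e. 3.197×10¹⁹/6.022×10²³ = 5.309×10⁻⁵ mol.
Product: Φ × n_abs = 0.153 × 5.309×10⁻⁵ = 8.123×10⁻⁶ mol.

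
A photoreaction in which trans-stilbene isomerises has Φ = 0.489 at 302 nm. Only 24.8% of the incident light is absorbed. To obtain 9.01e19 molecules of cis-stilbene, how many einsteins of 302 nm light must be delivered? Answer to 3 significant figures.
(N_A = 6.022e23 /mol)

Product: 9.01e19 / 6.022e23 = 1.496e-4 mol.
Photons that must be absorbed: 1.496e-4 / 0.489 = 3.059e-4 mol.
Incident photons needed: 3.059e-4 / 0.248 = 0.001233 mol.

0.00123 einstein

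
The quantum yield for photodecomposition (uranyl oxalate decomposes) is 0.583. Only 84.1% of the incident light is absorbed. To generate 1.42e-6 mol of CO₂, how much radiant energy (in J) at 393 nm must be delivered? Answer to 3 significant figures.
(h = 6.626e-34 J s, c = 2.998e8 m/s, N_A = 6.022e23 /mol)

0.882 J

Photons that must be absorbed: 1.42e-6 / 0.583 = 2.436e-6 mol.
Incident photons needed: 2.436e-6 / 0.841 = 2.897e-6 mol.
Photon energy: hc/λ = 5.055e-19 J; per mole, 3.044e5 J mol⁻¹.
Energy required: 2.897e-6 × 3.044e5 = 0.882 J.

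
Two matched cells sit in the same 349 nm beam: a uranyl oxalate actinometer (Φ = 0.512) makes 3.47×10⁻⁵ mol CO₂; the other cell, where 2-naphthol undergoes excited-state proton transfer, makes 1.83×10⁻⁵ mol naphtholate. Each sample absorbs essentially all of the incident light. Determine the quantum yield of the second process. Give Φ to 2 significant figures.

Φ = 0.27

Photons absorbed by the actinometer: 3.47×10⁻⁵ / 0.512 = 6.777×10⁻⁵ mol.
Φ(unknown) = 1.83×10⁻⁵ / 6.777×10⁻⁵ = 0.27.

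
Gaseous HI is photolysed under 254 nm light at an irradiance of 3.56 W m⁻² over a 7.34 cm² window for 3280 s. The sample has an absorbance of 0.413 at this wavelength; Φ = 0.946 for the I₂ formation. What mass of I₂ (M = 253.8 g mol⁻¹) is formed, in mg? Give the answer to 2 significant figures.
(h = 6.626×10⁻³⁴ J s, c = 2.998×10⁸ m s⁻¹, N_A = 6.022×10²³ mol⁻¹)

2.7 mg

Photon energy at 254 nm: hc/λ = (6.626×10⁻³⁴)(2.998×10⁸)/(254×10⁻⁹) = 7.821×10⁻¹⁹ J.
Energy delivered: (3.56 W m⁻²)(7.34×10⁻⁴ m²)(3280 s) = 8.571 J.
Photons incident: 8.571 / 7.821×10⁻¹⁹ = 1.096×10¹⁹, i.e. 1.096×10¹⁹/6.022×10²³ = 1.820×10⁻⁵ mol.
Fraction absorbed: 1 − 10^(−0.413) = 0.6136.
Photons absorbed: 0.6136 × 1.820×10⁻⁵ = 1.117×10⁻⁵ mol.
Product: Φ × n_abs = 0.946 × 1.117×10⁻⁵ = 1.057×10⁻⁵ mol.
Mass: 1.057×10⁻⁵ × 253.8 = 0.002683 g = 2.7 mg.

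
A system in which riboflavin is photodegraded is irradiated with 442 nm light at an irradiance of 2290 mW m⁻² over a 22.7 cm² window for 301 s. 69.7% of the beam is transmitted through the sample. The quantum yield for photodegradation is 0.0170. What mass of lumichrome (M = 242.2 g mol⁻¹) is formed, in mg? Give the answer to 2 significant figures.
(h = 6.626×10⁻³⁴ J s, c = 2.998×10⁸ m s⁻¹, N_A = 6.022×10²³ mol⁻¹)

0.0072 mg

Photon energy at 442 nm: hc/λ = (6.626×10⁻³⁴)(2.998×10⁸)/(442×10⁻⁹) = 4.494×10⁻¹⁹ J.
Energy delivered: (2290 mW m⁻²)(22.7×10⁻⁴ m²)(301 s) = 1.565 J.
Photons incident: 1.565 / 4.494×10⁻¹⁹ = 3.482×10¹⁸, i.e. 3.482×10¹⁸/6.022×10²³ = 5.782×10⁻⁶ mol.
Fraction absorbed: 1 − 69.7/100 = 0.3030.
Photons absorbed: 0.3030 × 5.782×10⁻⁶ = 1.752×10⁻⁶ mol.
Product: Φ × n_abs = 0.0170 × 1.752×10⁻⁶ = 2.978×10⁻⁸ mol.
Mass: 2.978×10⁻⁸ × 242.2 = 7.213×10⁻⁶ g = 0.0072 mg.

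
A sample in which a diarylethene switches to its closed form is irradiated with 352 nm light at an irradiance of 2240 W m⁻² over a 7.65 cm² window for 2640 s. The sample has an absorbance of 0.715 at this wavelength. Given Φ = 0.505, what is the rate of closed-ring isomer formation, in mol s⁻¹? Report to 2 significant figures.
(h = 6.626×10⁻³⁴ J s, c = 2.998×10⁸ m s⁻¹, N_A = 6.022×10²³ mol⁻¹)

2.1×10⁻⁶ mol s⁻¹

Photon energy at 352 nm: hc/λ = (6.626×10⁻³⁴)(2.998×10⁸)/(352×10⁻⁹) = 5.643×10⁻¹⁹ J.
Energy delivered: (2240 W m⁻²)(7.65×10⁻⁴ m²)(2640 s) = 4524 J.
Photons incident: 4524 / 5.643×10⁻¹⁹ = 8.017×10²¹, i.e. 8.017×10²¹/6.022×10²³ = 0.01331 mol.
Fraction absorbed: 1 − 10^(−0.715) = 0.8072.
Photons absorbed: 0.8072 × 0.01331 = 0.01074 mol.
Product formed: 0.505 × 0.01074 = 0.005424 mol.
Rate: 0.005424 / 2640 s = 2.1×10⁻⁶ mol s⁻¹.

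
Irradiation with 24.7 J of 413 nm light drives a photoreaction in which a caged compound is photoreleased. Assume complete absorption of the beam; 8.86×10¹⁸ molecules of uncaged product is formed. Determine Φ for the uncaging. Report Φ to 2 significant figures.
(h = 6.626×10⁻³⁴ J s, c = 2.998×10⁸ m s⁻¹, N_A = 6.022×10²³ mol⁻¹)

Φ = 0.17

Product: 8.86×10¹⁸ / 6.022×10²³ = 1.471×10⁻⁵ mol.
Photon energy at 413 nm: hc/λ = (6.626×10⁻³⁴)(2.998×10⁸)/(413×10⁻⁹) = 4.810×10⁻¹⁹ J.
Photons incident: 24.7 / 4.810×10⁻¹⁹ = 5.135×10¹⁹, i.e. 5.135×10¹⁹/6.022×10²³ = 8.527×10⁻⁵ mol.
Φ = 1.471×10⁻⁵ mol / 8.527×10⁻⁵ mol photons = 0.17.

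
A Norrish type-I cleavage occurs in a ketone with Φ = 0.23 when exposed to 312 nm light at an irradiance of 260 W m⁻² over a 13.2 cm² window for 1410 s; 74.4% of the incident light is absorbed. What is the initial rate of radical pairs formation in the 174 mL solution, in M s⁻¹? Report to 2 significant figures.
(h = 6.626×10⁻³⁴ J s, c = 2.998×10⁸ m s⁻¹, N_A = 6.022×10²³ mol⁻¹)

8.8×10⁻⁷ M s⁻¹

Photon energy at 312 nm: hc/λ = (6.626×10⁻³⁴)(2.998×10⁸)/(312×10⁻⁹) = 6.367×10⁻¹⁹ J.
Energy delivered: (260 W m⁻²)(13.2×10⁻⁴ m²)(1410 s) = 483.9 J.
Photons incident: 483.9 / 6.367×10⁻¹⁹ = 7.600×10²⁰, i.e. 7.600×10²⁰/6.022×10²³ = 0.001262 mol.
Photons absorbed: 0.744 × 0.001262 = 9.389×10⁻⁴ mol.
Product formed: 0.23 × 9.389×10⁻⁴ = 2.159×10⁻⁴ mol.
Rate: 2.159×10⁻⁴ mol / (1410 s × 0.174 L) = 8.8×10⁻⁷ M s⁻¹.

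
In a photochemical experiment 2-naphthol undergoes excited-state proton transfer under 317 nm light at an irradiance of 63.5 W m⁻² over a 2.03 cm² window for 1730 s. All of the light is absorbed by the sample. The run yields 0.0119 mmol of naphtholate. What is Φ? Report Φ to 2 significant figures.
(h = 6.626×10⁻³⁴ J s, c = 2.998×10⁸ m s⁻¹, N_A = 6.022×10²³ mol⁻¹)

Φ = 0.20

Product: 0.0119 mmol = 1.19×10⁻⁵ mol.
Photon energy at 317 nm: hc/λ = (6.626×10⁻³⁴)(2.998×10⁸)/(317×10⁻⁹) = 6.266×10⁻¹⁹ J.
Energy delivered: (63.5 W m⁻²)(2.03×10⁻⁴ m²)(1730 s) = 22.30 J.
Photons incident: 22.30 / 6.266×10⁻¹⁹ = 3.559×10¹⁹, i.e. 3.559×10¹⁹/6.022×10²³ = 5.910×10⁻⁵ mol.
Φ = 1.19×10⁻⁵ mol / 5.910×10⁻⁵ mol photons = 0.20.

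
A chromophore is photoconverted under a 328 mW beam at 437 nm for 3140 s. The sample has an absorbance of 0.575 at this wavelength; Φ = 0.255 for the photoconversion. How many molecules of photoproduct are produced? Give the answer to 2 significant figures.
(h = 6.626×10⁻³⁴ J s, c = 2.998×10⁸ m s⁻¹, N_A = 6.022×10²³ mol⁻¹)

Photon energy at 437 nm: hc/λ = (6.626×10⁻³⁴)(2.998×10⁸)/(437×10⁻⁹) = 4.546×10⁻¹⁹ J.
Energy delivered: (328 mW)(3140 s) = 1030 J.
Photons incident: 1030 / 4.546×10⁻¹⁹ = 2.266×10²¹, i.e. 2.266×10²¹/6.022×10²³ = 0.003763 mol.
Fraction absorbed: 1 − 10^(−0.575) = 0.7339.
Photons absorbed: 0.7339 × 0.003763 = 0.002762 mol.
Product: Φ × n_abs = 0.255 × 0.002762 = 7.043×10⁻⁴ mol.
As a count: 7.043×10⁻⁴ × 6.022×10²³ = 4.2×10²⁰.

4.2×10²⁰ molecules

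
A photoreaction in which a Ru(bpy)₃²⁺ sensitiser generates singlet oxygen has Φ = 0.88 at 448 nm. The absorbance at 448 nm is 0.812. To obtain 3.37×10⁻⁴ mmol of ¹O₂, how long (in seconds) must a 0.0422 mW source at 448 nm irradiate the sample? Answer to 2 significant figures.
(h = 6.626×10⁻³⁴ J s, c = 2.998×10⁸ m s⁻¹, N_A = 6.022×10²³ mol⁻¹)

t ≈ 2900 s

Product: 3.37×10⁻⁴ mmol = 3.37×10⁻⁷ mol.
Photons that must be absorbed: 3.37×10⁻⁷ / 0.88 = 3.830×10⁻⁷ mol.
Fraction absorbed: 1 − 10^(−0.812) = 0.8458.
Incident photons needed: 3.830×10⁻⁷ / 0.8458 = 4.528×10⁻⁷ mol.
Photon energy: hc/λ = 4.434×10⁻¹⁹ J; per mole, 2.670×10⁵ J mol⁻¹.
Energy required: 4.528×10⁻⁷ × 2.670×10⁵ = 0.1209 J.
Time: 0.1209 J / 4.22e-05 W = 2900 s.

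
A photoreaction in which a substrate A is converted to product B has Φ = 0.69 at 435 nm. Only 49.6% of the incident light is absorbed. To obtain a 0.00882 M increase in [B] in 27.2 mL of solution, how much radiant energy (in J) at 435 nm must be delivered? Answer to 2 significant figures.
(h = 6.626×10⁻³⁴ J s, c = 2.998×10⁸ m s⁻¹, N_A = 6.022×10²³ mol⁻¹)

Product: (0.00882 M)(0.0272 L) = 2.399×10⁻⁴ mol.
Photons that must be absorbed: 2.399×10⁻⁴ / 0.69 = 3.477×10⁻⁴ mol.
Incident photons needed: 3.477×10⁻⁴ / 0.496 = 7.010×10⁻⁴ mol.
Photon energy: hc/λ = 4.567×10⁻¹⁹ J; per mole, 2.750×10⁵ J mol⁻¹.
Energy required: 7.010×10⁻⁴ × 2.750×10⁵ = 190 J.

190 J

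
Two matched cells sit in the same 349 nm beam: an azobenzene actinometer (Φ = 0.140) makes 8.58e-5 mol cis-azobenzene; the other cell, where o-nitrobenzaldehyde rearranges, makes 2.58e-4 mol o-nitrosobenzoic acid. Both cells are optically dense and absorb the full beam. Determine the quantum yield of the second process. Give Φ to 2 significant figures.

Photons absorbed by the actinometer: 8.58e-5 / 0.140 = 6.129e-4 mol.
Φ(unknown) = 2.58e-4 / 6.129e-4 = 0.42.

Φ = 0.42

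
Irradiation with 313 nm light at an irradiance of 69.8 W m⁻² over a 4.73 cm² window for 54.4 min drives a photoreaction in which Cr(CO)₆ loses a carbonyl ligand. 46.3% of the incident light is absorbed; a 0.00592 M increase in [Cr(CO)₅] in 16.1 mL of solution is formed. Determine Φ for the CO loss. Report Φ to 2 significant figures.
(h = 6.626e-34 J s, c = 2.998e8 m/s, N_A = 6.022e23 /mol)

Φ = 0.73

Product: (0.00592 M)(0.0161 L) = 9.531e-5 mol.
Photon energy at 313 nm: hc/λ = (6.626e-34)(2.998e8)/(313e-9) = 6.347e-19 J.
Energy delivered: (69.8 W m⁻²)(4.73e-4 m²)(3264 s) = 107.8 J.
Photons incident: 107.8 / 6.347e-19 = 1.698e20, i.e. 1.698e20/6.022e23 = 2.820e-4 mol.
Photons absorbed: 0.463 × 2.820e-4 = 1.306e-4 mol.
Φ = 9.531e-5 mol / 1.306e-4 mol photons = 0.73.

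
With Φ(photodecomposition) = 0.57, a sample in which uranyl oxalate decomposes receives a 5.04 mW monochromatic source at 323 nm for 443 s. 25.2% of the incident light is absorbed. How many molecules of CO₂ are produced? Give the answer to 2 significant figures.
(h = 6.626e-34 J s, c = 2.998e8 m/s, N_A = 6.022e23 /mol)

5.2e17 molecules

Photon energy at 323 nm: hc/λ = (6.626e-34)(2.998e8)/(323e-9) = 6.150e-19 J.
Energy delivered: (5.04 mW)(443 s) = 2.233 J.
Photons incident: 2.233 / 6.150e-19 = 3.631e18, i.e. 3.631e18/6.022e23 = 6.030e-6 mol.
Photons absorbed: 0.252 × 6.030e-6 = 1.520e-6 mol.
Product: Φ × n_abs = 0.57 × 1.520e-6 = 8.664e-7 mol.
As a count: 8.664e-7 × 6.022e23 = 5.2e17.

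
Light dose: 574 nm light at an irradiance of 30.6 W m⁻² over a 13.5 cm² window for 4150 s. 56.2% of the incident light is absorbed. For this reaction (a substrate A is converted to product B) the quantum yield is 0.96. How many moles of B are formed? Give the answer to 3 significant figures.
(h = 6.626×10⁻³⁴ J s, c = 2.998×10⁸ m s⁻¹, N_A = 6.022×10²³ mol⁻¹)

4.44×10⁻⁴ mol

Photon energy at 574 nm: hc/λ = (6.626×10⁻³⁴)(2.998×10⁸)/(574×10⁻⁹) = 3.461×10⁻¹⁹ J.
Energy delivered: (30.6 W m⁻²)(13.5×10⁻⁴ m²)(4150 s) = 171.4 J.
Photons incident: 171.4 / 3.461×10⁻¹⁹ = 4.952×10²⁰, i.e. 4.952×10²⁰/6.022×10²³ = 8.223×10⁻⁴ mol.
Photons absorbed: 0.562 × 8.223×10⁻⁴ = 4.621×10⁻⁴ mol.
Product: Φ × n_abs = 0.96 × 4.621×10⁻⁴ = 4.436×10⁻⁴ mol.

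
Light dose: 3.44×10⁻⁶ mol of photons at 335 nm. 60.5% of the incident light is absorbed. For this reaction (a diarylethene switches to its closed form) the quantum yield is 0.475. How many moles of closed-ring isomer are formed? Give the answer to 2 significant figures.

9.9×10⁻⁷ mol

Photons absorbed: 0.605 × 3.44×10⁻⁶ = 2.081×10⁻⁶ mol.
Product: Φ × n_abs = 0.475 × 2.081×10⁻⁶ = 9.885×10⁻⁷ mol.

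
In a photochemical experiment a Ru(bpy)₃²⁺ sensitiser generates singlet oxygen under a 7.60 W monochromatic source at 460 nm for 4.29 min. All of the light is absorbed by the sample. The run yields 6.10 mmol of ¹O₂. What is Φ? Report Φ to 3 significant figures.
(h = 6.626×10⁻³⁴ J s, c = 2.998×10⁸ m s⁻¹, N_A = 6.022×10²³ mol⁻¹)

Φ = 0.811

Product: 6.10 mmol = 0.00610 mol.
Photon energy at 460 nm: hc/λ = (6.626×10⁻³⁴)(2.998×10⁸)/(460×10⁻⁹) = 4.318×10⁻¹⁹ J.
Energy delivered: (7.60 W)(257.4 s) = 1956 J.
Photons incident: 1956 / 4.318×10⁻¹⁹ = 4.530×10²¹, i.e. 4.530×10²¹/6.022×10²³ = 0.007522 mol.
Φ = 0.00610 mol / 0.007522 mol photons = 0.811.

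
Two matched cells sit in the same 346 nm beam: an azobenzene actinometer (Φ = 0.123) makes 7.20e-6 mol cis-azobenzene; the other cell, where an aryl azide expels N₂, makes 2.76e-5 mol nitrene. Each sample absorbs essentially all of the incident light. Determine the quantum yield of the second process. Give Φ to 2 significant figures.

Φ = 0.47

Photons absorbed by the actinometer: 7.20e-6 / 0.123 = 5.854e-5 mol.
Φ(unknown) = 2.76e-5 / 5.854e-5 = 0.47.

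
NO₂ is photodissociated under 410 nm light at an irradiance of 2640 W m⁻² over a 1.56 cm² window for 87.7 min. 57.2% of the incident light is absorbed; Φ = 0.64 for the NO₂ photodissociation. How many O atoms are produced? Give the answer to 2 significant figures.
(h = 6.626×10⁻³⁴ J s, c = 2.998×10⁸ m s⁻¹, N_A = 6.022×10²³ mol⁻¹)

Photon energy at 410 nm: hc/λ = (6.626×10⁻³⁴)(2.998×10⁸)/(410×10⁻⁹) = 4.845×10⁻¹⁹ J.
Energy delivered: (2640 W m⁻²)(1.56×10⁻⁴ m²)(5262 s) = 2167 J.
Photons incident: 2167 / 4.845×10⁻¹⁹ = 4.473×10²¹, i.e. 4.473×10²¹/6.022×10²³ = 0.007428 mol.
Photons absorbed: 0.572 × 0.007428 = 0.004249 mol.
Product: Φ × n_abs = 0.64 × 0.004249 = 0.002719 mol.
As a count: 0.002719 × 6.022×10²³ = 1.6×10²¹.

1.6×10²¹ atoms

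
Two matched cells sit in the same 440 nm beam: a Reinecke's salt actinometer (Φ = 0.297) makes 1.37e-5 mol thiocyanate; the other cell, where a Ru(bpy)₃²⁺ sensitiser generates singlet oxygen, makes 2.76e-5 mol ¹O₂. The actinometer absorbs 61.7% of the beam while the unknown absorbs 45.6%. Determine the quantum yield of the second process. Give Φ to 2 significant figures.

Photons absorbed by the actinometer: 1.37e-5 / 0.297 = 4.613e-5 mol.
Incident flux: 4.613e-5 / 0.617 = 7.476e-5 einstein.
Absorbed by unknown: 0.456 × 7.476e-5 = 3.409e-5 mol.
Φ(unknown) = 2.76e-5 / 3.409e-5 = 0.81.

Φ = 0.81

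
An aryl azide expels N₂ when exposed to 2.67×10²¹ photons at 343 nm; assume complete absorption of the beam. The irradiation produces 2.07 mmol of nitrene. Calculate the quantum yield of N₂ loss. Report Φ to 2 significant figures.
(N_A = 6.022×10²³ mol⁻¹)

Φ = 0.47

Product: 2.07 mmol = 0.00207 mol.
Moles of photons: 2.67×10²¹ / 6.022×10²³ = 0.004434 mol.
Φ = 0.00207 mol / 0.004434 mol photons = 0.47.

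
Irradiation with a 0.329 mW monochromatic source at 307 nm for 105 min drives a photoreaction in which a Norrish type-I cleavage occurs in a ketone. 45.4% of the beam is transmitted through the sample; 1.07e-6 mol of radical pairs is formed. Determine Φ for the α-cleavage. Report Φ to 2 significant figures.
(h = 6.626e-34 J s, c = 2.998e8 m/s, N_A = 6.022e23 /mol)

Φ = 0.37

Photon energy at 307 nm: hc/λ = (6.626e-34)(2.998e8)/(307e-9) = 6.471e-19 J.
Energy delivered: (0.329 mW)(6300 s) = 2.073 J.
Photons incident: 2.073 / 6.471e-19 = 3.204e18, i.e. 3.204e18/6.022e23 = 5.320e-6 mol.
Fraction absorbed: 1 − 45.4/100 = 0.5460.
Photons absorbed: 0.5460 × 5.320e-6 = 2.905e-6 mol.
Φ = 1.07e-6 mol / 2.905e-6 mol photons = 0.37.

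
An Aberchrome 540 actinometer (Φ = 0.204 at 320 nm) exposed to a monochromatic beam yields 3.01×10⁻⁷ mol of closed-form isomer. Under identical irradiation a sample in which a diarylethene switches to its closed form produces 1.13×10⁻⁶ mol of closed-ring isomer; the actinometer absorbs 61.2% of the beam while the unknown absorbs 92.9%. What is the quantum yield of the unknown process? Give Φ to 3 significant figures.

Φ = 0.505

Photons absorbed by the actinometer: 3.01×10⁻⁷ / 0.204 = 1.475×10⁻⁶ mol.
Incident flux: 1.475×10⁻⁶ / 0.612 = 2.410×10⁻⁶ einstein.
Absorbed by unknown: 0.929 × 2.410×10⁻⁶ = 2.239×10⁻⁶ mol.
Φ(unknown) = 1.13×10⁻⁶ / 2.239×10⁻⁶ = 0.505.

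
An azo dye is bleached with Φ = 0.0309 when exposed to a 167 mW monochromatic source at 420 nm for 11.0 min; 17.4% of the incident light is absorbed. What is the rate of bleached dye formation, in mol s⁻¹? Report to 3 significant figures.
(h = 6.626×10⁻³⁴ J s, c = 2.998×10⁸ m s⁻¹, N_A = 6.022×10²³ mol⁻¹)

Photon energy at 420 nm: hc/λ = (6.626×10⁻³⁴)(2.998×10⁸)/(420×10⁻⁹) = 4.730×10⁻¹⁹ J.
Energy delivered: (167 mW)(660 s) = 110.2 J.
Photons incident: 110.2 / 4.730×10⁻¹⁹ = 2.330×10²⁰, i.e. 2.330×10²⁰/6.022×10²³ = 3.869×10⁻⁴ mol.
Photons absorbed: 0.174 × 3.869×10⁻⁴ = 6.732×10⁻⁵ mol.
Product formed: 0.0309 × 6.732×10⁻⁵ = 2.080×10⁻⁶ mol.
Rate: 2.080×10⁻⁶ / 660 s = 3.15×10⁻⁹ mol s⁻¹.

3.15×10⁻⁹ mol s⁻¹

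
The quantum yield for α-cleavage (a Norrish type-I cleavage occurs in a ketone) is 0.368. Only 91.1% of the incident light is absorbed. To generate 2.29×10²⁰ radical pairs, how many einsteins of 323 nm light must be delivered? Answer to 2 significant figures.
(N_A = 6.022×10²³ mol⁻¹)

0.0011 einstein

Product: 2.29×10²⁰ / 6.022×10²³ = 3.803×10⁻⁴ mol.
Photons that must be absorbed: 3.803×10⁻⁴ / 0.368 = 0.001033 mol.
Incident photons needed: 0.001033 / 0.911 = 0.001134 mol.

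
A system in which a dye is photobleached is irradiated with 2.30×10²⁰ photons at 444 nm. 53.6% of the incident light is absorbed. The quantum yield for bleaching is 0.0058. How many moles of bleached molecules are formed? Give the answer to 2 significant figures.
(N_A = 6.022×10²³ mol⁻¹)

1.2×10⁻⁶ mol

Moles of photons: 2.30×10²⁰ / 6.022×10²³ = 3.819×10⁻⁴ mol.
Photons absorbed: 0.536 × 3.819×10⁻⁴ = 2.047×10⁻⁴ mol.
Product: Φ × n_abs = 0.0058 × 2.047×10⁻⁴ = 1.187×10⁻⁶ mol.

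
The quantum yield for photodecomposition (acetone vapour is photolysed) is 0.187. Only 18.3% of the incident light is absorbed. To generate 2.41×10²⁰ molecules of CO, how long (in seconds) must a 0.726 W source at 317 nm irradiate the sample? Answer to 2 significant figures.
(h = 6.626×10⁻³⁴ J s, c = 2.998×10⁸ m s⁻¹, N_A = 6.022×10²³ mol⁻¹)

t ≈ 6100 s

Product: 2.41×10²⁰ / 6.022×10²³ = 4.002×10⁻⁴ mol.
Photons that must be absorbed: 4.002×10⁻⁴ / 0.187 = 0.002140 mol.
Incident photons needed: 0.002140 / 0.183 = 0.01169 mol.
Photon energy: hc/λ = 6.266×10⁻¹⁹ J; per mole, 3.773×10⁵ J mol⁻¹.
Energy required: 0.01169 × 3.773×10⁵ = 4411 J.
Time: 4411 J / 0.726 W = 6100 s.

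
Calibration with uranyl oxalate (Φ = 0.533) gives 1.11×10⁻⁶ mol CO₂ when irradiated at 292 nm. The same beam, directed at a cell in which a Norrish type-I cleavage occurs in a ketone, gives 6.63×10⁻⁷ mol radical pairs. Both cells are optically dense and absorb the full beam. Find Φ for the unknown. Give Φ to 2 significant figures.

Φ = 0.32

Photons absorbed by the actinometer: 1.11×10⁻⁶ / 0.533 = 2.083×10⁻⁶ mol.
Φ(unknown) = 6.63×10⁻⁷ / 2.083×10⁻⁶ = 0.32.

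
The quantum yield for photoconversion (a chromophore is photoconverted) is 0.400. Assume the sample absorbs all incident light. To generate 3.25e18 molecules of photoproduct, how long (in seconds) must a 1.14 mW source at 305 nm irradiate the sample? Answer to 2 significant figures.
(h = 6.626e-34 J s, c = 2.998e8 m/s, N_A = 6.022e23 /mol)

Product: 3.25e18 / 6.022e23 = 5.397e-6 mol.
Photons that must be absorbed: 5.397e-6 / 0.400 = 1.349e-5 mol.
Photon energy: hc/λ = 6.513e-19 J; per mole, 3.922e5 J mol⁻¹.
Energy required: 1.349e-5 × 3.922e5 = 5.291 J.
Time: 5.291 J / 0.00114 W = 4600 s.

t ≈ 4600 s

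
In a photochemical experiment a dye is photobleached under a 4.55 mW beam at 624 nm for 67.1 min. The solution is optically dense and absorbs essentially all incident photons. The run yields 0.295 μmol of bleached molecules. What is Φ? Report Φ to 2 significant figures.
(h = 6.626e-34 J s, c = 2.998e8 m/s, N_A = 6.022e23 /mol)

Product: 0.295 μmol = 2.95e-7 mol.
Photon energy at 624 nm: hc/λ = (6.626e-34)(2.998e8)/(624e-9) = 3.183e-19 J.
Energy delivered: (4.55 mW)(4026 s) = 18.32 J.
Photons incident: 18.32 / 3.183e-19 = 5.756e19, i.e. 5.756e19/6.022e23 = 9.558e-5 mol.
Φ = 2.95e-7 mol / 9.558e-5 mol photons = 0.0031.

Φ = 0.0031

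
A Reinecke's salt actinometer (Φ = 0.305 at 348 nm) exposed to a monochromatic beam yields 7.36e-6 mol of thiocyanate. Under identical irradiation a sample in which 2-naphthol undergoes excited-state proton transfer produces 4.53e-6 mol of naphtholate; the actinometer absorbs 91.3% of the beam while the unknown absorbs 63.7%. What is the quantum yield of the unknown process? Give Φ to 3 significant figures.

Φ = 0.269

Photons absorbed by the actinometer: 7.36e-6 / 0.305 = 2.413e-5 mol.
Incident flux: 2.413e-5 / 0.913 = 2.643e-5 einstein.
Absorbed by unknown: 0.637 × 2.643e-5 = 1.684e-5 mol.
Φ(unknown) = 4.53e-6 / 1.684e-5 = 0.269.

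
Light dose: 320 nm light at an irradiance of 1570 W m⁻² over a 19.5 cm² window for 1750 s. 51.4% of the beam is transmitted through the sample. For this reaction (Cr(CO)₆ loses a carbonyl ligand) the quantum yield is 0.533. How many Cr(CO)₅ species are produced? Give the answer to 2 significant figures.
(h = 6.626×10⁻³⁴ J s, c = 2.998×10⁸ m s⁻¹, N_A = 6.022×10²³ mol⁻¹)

2.2×10²¹ species

Photon energy at 320 nm: hc/λ = (6.626×10⁻³⁴)(2.998×10⁸)/(320×10⁻⁹) = 6.208×10⁻¹⁹ J.
Energy delivered: (1570 W m⁻²)(19.5×10⁻⁴ m²)(1750 s) = 5358 J.
Photons incident: 5358 / 6.208×10⁻¹⁹ = 8.631×10²¹, i.e. 8.631×10²¹/6.022×10²³ = 0.01433 mol.
Fraction absorbed: 1 − 51.4/100 = 0.4860.
Photons absorbed: 0.4860 × 0.01433 = 0.006964 mol.
Product: Φ × n_abs = 0.533 × 0.006964 = 0.003712 mol.
As a count: 0.003712 × 6.022×10²³ = 2.2×10²¹.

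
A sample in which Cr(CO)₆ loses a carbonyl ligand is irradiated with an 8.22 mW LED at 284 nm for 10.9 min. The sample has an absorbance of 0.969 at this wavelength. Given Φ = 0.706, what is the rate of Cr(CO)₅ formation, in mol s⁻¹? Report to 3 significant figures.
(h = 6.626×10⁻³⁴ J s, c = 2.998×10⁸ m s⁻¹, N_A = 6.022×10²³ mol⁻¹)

Photon energy at 284 nm: hc/λ = (6.626×10⁻³⁴)(2.998×10⁸)/(284×10⁻⁹) = 6.995×10⁻¹⁹ J.
Energy delivered: (8.22 mW)(654 s) = 5.376 J.
Photons incident: 5.376 / 6.995×10⁻¹⁹ = 7.685×10¹⁸, i.e. 7.685×10¹⁸/6.022×10²³ = 1.276×10⁻⁵ mol.
Fraction absorbed: 1 − 10^(−0.969) = 0.8926.
Photons absorbed: 0.8926 × 1.276×10⁻⁵ = 1.139×10⁻⁵ mol.
Product formed: 0.706 × 1.139×10⁻⁵ = 8.041×10⁻⁶ mol.
Rate: 8.041×10⁻⁶ / 654 s = 1.23×10⁻⁸ mol s⁻¹.

1.23×10⁻⁸ mol s⁻¹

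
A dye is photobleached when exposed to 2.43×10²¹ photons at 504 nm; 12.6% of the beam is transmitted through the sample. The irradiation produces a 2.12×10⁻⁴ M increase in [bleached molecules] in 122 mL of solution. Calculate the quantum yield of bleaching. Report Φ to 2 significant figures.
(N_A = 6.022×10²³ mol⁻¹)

Product: (2.12×10⁻⁴ M)(0.122 L) = 2.586×10⁻⁵ mol.
Moles of photons: 2.43×10²¹ / 6.022×10²³ = 0.004035 mol.
Fraction absorbed: 1 − 12.6/100 = 0.8740.
Photons absorbed: 0.8740 × 0.004035 = 0.003527 mol.
Φ = 2.586×10⁻⁵ mol / 0.003527 mol photons = 0.0073.

Φ = 0.0073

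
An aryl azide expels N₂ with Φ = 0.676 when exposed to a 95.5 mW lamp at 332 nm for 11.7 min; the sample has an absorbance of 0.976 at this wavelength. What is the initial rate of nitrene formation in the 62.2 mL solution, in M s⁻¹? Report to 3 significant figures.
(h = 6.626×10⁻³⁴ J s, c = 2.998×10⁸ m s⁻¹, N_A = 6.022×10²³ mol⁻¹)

Photon energy at 332 nm: hc/λ = (6.626×10⁻³⁴)(2.998×10⁸)/(332×10⁻⁹) = 5.983×10⁻¹⁹ J.
Energy delivered: (95.5 mW)(702 s) = 67.04 J.
Photons incident: 67.04 / 5.983×10⁻¹⁹ = 1.121×10²⁰, i.e. 1.121×10²⁰/6.022×10²³ = 1.862×10⁻⁴ mol.
Fraction absorbed: 1 − 10^(−0.976) = 0.8943.
Photons absorbed: 0.8943 × 1.862×10⁻⁴ = 1.665×10⁻⁴ mol.
Product formed: 0.676 × 1.665×10⁻⁴ = 1.126×10⁻⁴ mol.
Rate: 1.126×10⁻⁴ mol / (702 s × 0.0622 L) = 2.58×10⁻⁶ M s⁻¹.

2.58×10⁻⁶ M s⁻¹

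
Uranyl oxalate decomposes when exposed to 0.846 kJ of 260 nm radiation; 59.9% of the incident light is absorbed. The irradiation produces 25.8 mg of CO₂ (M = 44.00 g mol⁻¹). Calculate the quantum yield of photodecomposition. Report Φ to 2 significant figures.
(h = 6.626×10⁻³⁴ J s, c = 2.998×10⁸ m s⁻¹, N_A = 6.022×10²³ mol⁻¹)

Product: 25.8 mg / 44.00 g mol⁻¹ = 5.864×10⁻⁴ mol.
Photon energy at 260 nm: hc/λ = (6.626×10⁻³⁴)(2.998×10⁸)/(260×10⁻⁹) = 7.640×10⁻¹⁹ J.
Incident energy: 0.846 kJ = 846 J.
Photons incident: 846 / 7.640×10⁻¹⁹ = 1.107×10²¹, i.e. 1.107×10²¹/6.022×10²³ = 0.001838 mol.
Photons absorbed: 0.599 × 0.001838 = 0.001101 mol.
Φ = 5.864×10⁻⁴ mol / 0.001101 mol photons = 0.53.

Φ = 0.53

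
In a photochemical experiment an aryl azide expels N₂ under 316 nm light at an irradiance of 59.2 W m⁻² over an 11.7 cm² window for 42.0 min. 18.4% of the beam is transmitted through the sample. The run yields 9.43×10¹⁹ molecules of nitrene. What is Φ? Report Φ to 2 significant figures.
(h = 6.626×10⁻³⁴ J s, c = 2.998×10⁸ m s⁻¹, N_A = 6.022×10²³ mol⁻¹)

Product: 9.43×10¹⁹ / 6.022×10²³ = 1.566×10⁻⁴ mol.
Photon energy at 316 nm: hc/λ = (6.626×10⁻³⁴)(2.998×10⁸)/(316×10⁻⁹) = 6.286×10⁻¹⁹ J.
Energy delivered: (59.2 W m⁻²)(11.7×10⁻⁴ m²)(2520 s) = 174.5 J.
Photons incident: 174.5 / 6.286×10⁻¹⁹ = 2.776×10²⁰, i.e. 2.776×10²⁰/6.022×10²³ = 4.610×10⁻⁴ mol.
Fraction absorbed: 1 − 18.4/100 = 0.8160.
Photons absorbed: 0.8160 × 4.610×10⁻⁴ = 3.762×10⁻⁴ mol.
Φ = 1.566×10⁻⁴ mol / 3.762×10⁻⁴ mol photons = 0.42.

Φ = 0.42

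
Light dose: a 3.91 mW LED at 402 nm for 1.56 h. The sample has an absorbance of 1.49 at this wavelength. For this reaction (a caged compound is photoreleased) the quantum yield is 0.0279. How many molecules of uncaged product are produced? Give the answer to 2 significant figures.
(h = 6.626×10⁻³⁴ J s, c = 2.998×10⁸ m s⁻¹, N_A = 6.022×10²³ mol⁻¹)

1.2×10¹⁸ molecules

Photon energy at 402 nm: hc/λ = (6.626×10⁻³⁴)(2.998×10⁸)/(402×10⁻⁹) = 4.941×10⁻¹⁹ J.
Energy delivered: (3.91 mW)(5616 s) = 21.96 J.
Photons incident: 21.96 / 4.941×10⁻¹⁹ = 4.444×10¹⁹, i.e. 4.444×10¹⁹/6.022×10²³ = 7.380×10⁻⁵ mol.
Fraction absorbed: 1 − 10^(−1.49) = 0.9676.
Photons absorbed: 0.9676 × 7.380×10⁻⁵ = 7.141×10⁻⁵ mol.
Product: Φ × n_abs = 0.0279 × 7.141×10⁻⁵ = 1.992×10⁻⁶ mol.
As a count: 1.992×10⁻⁶ × 6.022×10²³ = 1.2×10¹⁸.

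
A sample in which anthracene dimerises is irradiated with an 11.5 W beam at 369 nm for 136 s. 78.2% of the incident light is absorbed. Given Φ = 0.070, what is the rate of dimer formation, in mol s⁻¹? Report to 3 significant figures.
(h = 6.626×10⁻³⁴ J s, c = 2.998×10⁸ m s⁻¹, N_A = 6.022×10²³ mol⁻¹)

Photon energy at 369 nm: hc/λ = (6.626×10⁻³⁴)(2.998×10⁸)/(369×10⁻⁹) = 5.383×10⁻¹⁹ J.
Energy delivered: (11.5 W)(136 s) = 1564 J.
Photons incident: 1564 / 5.383×10⁻¹⁹ = 2.905×10²¹, i.e. 2.905×10²¹/6.022×10²³ = 0.004824 mol.
Photons absorbed: 0.782 × 0.004824 = 0.003772 mol.
Product formed: 0.070 × 0.003772 = 2.640×10⁻⁴ mol.
Rate: 2.640×10⁻⁴ / 136 s = 1.94×10⁻⁶ mol s⁻¹.

1.94×10⁻⁶ mol s⁻¹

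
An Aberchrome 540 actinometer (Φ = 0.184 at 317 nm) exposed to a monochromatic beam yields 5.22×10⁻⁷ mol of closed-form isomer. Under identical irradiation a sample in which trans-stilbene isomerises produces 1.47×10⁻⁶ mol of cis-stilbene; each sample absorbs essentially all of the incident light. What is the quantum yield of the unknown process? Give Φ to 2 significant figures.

Φ = 0.52

Photons absorbed by the actinometer: 5.22×10⁻⁷ / 0.184 = 2.837×10⁻⁶ mol.
Φ(unknown) = 1.47×10⁻⁶ / 2.837×10⁻⁶ = 0.52.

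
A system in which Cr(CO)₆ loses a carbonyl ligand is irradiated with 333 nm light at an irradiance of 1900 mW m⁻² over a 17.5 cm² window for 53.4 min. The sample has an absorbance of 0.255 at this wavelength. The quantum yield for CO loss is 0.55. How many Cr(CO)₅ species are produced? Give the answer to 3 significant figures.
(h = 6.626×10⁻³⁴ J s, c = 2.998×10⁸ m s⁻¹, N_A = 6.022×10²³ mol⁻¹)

Photon energy at 333 nm: hc/λ = (6.626×10⁻³⁴)(2.998×10⁸)/(333×10⁻⁹) = 5.965×10⁻¹⁹ J.
Energy delivered: (1900 mW m⁻²)(17.5×10⁻⁴ m²)(3204 s) = 10.65 J.
Photons incident: 10.65 / 5.965×10⁻¹⁹ = 1.785×10¹⁹, i.e. 1.785×10¹⁹/6.022×10²³ = 2.964×10⁻⁵ mol.
Fraction absorbed: 1 − 10^(−0.255) = 0.4441.
Photons absorbed: 0.4441 × 2.964×10⁻⁵ = 1.316×10⁻⁵ mol.
Product: Φ × n_abs = 0.55 × 1.316×10⁻⁵ = 7.238×10⁻⁶ mol.
As a count: 7.238×10⁻⁶ × 6.022×10²³ = 4.36×10¹⁸.

4.36×10¹⁸ species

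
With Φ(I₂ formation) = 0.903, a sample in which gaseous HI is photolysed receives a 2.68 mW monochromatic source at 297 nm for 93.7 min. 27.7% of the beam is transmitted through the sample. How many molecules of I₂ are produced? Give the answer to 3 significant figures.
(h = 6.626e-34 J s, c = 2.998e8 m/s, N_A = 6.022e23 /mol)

1.47e19 molecules

Photon energy at 297 nm: hc/λ = (6.626e-34)(2.998e8)/(297e-9) = 6.688e-19 J.
Energy delivered: (2.68 mW)(5622 s) = 15.07 J.
Photons incident: 15.07 / 6.688e-19 = 2.253e19, i.e. 2.253e19/6.022e23 = 3.741e-5 mol.
Fraction absorbed: 1 − 27.7/100 = 0.7230.
Photons absorbed: 0.7230 × 3.741e-5 = 2.705e-5 mol.
Product: Φ × n_abs = 0.903 × 2.705e-5 = 2.443e-5 mol.
As a count: 2.443e-5 × 6.022e23 = 1.47e19.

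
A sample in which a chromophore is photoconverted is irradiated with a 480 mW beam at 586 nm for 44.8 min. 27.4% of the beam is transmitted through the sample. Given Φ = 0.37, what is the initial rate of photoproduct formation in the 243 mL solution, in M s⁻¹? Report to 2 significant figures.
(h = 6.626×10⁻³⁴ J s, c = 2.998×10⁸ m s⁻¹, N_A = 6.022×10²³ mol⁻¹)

2.6×10⁻⁶ M s⁻¹

Photon energy at 586 nm: hc/λ = (6.626×10⁻³⁴)(2.998×10⁸)/(586×10⁻⁹) = 3.390×10⁻¹⁹ J.
Energy delivered: (480 mW)(2688 s) = 1290 J.
Photons incident: 1290 / 3.390×10⁻¹⁹ = 3.805×10²¹, i.e. 3.805×10²¹/6.022×10²³ = 0.006318 mol.
Fraction absorbed: 1 − 27.4/100 = 0.7260.
Photons absorbed: 0.7260 × 0.006318 = 0.004587 mol.
Product formed: 0.37 × 0.004587 = 0.001697 mol.
Rate: 0.001697 mol / (2688 s × 0.243 L) = 2.6×10⁻⁶ M s⁻¹.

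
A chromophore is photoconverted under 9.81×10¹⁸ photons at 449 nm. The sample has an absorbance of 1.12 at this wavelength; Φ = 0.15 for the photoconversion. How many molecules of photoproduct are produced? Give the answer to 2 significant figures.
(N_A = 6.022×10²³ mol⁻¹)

1.4×10¹⁸ molecules

Moles of photons: 9.81×10¹⁸ / 6.022×10²³ = 1.629×10⁻⁵ mol.
Fraction absorbed: 1 − 10^(−1.12) = 0.9241.
Photons absorbed: 0.9241 × 1.629×10⁻⁵ = 1.505×10⁻⁵ mol.
Product: Φ × n_abs = 0.15 × 1.505×10⁻⁵ = 2.258×10⁻⁶ mol.
As a count: 2.258×10⁻⁶ × 6.022×10²³ = 1.4×10¹⁸.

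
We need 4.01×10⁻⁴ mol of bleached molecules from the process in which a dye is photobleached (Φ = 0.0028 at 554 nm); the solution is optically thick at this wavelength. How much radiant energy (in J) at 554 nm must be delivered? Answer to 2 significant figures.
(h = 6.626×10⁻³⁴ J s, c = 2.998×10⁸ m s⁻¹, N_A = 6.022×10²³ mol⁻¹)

3.1×10⁴ J

Photons that must be absorbed: 4.01×10⁻⁴ / 0.0028 = 0.1432 mol.
Photon energy: hc/λ = 3.586×10⁻¹⁹ J; per mole, 2.159×10⁵ J mol⁻¹.
Energy required: 0.1432 × 2.159×10⁵ = 3.1×10⁴ J.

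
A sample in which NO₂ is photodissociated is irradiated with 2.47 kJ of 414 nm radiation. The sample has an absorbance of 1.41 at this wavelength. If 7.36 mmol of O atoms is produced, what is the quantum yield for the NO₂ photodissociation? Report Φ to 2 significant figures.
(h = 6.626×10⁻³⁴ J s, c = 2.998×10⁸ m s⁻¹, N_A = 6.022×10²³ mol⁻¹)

Product: 7.36 mmol = 0.00736 mol.
Photon energy at 414 nm: hc/λ = (6.626×10⁻³⁴)(2.998×10⁸)/(414×10⁻⁹) = 4.798×10⁻¹⁹ J.
Incident energy: 2.47 kJ = 2470 J.
Photons incident: 2470 / 4.798×10⁻¹⁹ = 5.148×10²¹, i.e. 5.148×10²¹/6.022×10²³ = 0.008549 mol.
Fraction absorbed: 1 − 10^(−1.41) = 0.9611.
Photons absorbed: 0.9611 × 0.008549 = 0.008216 mol.
Φ = 0.00736 mol / 0.008216 mol photons = 0.90.

Φ = 0.90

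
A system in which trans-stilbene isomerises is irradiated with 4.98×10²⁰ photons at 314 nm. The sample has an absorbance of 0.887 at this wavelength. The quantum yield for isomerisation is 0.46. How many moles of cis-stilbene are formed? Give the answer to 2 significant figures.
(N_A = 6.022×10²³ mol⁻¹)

Moles of photons: 4.98×10²⁰ / 6.022×10²³ = 8.270×10⁻⁴ mol.
Fraction absorbed: 1 − 10^(−0.887) = 0.8703.
Photons absorbed: 0.8703 × 8.270×10⁻⁴ = 7.197×10⁻⁴ mol.
Product: Φ × n_abs = 0.46 × 7.197×10⁻⁴ = 3.311×10⁻⁴ mol.

3.3×10⁻⁴ mol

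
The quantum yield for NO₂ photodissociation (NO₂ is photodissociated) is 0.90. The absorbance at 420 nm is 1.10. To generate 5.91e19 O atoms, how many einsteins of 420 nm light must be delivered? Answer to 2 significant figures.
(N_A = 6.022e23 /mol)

Product: 5.91e19 / 6.022e23 = 9.814e-5 mol.
Photons that must be absorbed: 9.814e-5 / 0.90 = 1.090e-4 mol.
Fraction absorbed: 1 − 10^(−1.10) = 0.9206.
Incident photons needed: 1.090e-4 / 0.9206 = 1.184e-4 mol.

1.2e-4 einstein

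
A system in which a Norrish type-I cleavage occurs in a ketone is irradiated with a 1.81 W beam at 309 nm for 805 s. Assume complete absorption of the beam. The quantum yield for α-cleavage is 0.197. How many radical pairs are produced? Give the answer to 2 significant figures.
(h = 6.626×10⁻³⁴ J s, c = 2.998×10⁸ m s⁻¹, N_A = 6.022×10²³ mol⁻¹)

4.5×10²⁰ radical pairs

Photon energy at 309 nm: hc/λ = (6.626×10⁻³⁴)(2.998×10⁸)/(309×10⁻⁹) = 6.429×10⁻¹⁹ J.
Energy delivered: (1.81 W)(805 s) = 1457 J.
Photons incident: 1457 / 6.429×10⁻¹⁹ = 2.266×10²¹, i.e. 2.266×10²¹/6.022×10²³ = 0.003763 mol.
Product: Φ × n_abs = 0.197 × 0.003763 = 7.413×10⁻⁴ mol.
As a count: 7.413×10⁻⁴ × 6.022×10²³ = 4.5×10²⁰.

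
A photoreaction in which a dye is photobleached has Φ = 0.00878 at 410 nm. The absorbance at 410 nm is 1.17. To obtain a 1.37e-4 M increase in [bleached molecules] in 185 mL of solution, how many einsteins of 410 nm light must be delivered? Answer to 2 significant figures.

0.0031 einstein

Product: (1.37e-4 M)(0.185 L) = 2.535e-5 mol.
Photons that must be absorbed: 2.535e-5 / 0.00878 = 0.002887 mol.
Fraction absorbed: 1 − 10^(−1.17) = 0.9324.
Incident photons needed: 0.002887 / 0.9324 = 0.003096 mol.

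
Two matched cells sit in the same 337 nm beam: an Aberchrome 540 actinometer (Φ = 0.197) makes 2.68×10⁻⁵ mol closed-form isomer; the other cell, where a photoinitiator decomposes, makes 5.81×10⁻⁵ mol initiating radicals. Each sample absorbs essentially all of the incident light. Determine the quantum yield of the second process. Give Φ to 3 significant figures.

Φ = 0.427

Photons absorbed by the actinometer: 2.68×10⁻⁵ / 0.197 = 1.360×10⁻⁴ mol.
Φ(unknown) = 5.81×10⁻⁵ / 1.360×10⁻⁴ = 0.427.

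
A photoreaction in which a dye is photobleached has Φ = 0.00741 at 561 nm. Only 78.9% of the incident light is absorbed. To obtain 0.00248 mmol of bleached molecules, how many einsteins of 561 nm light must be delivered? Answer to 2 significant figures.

Product: 0.00248 mmol = 2.48×10⁻⁶ mol.
Photons that must be absorbed: 2.48×10⁻⁶ / 0.00741 = 3.347×10⁻⁴ mol.
Incident photons needed: 3.347×10⁻⁴ / 0.789 = 4.242×10⁻⁴ mol.

4.2×10⁻⁴ einstein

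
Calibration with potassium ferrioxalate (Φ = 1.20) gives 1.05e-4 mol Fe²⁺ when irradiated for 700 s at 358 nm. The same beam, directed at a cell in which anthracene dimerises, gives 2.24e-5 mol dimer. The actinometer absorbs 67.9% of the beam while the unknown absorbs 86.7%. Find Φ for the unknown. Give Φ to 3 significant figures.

Photons absorbed by the actinometer: 1.05e-4 / 1.20 = 8.750e-5 mol.
Incident flux: 8.750e-5 / 0.679 = 1.289e-4 einstein.
Absorbed by unknown: 0.867 × 1.289e-4 = 1.118e-4 mol.
Φ(unknown) = 2.24e-5 / 1.118e-4 = 0.200.

Φ = 0.200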